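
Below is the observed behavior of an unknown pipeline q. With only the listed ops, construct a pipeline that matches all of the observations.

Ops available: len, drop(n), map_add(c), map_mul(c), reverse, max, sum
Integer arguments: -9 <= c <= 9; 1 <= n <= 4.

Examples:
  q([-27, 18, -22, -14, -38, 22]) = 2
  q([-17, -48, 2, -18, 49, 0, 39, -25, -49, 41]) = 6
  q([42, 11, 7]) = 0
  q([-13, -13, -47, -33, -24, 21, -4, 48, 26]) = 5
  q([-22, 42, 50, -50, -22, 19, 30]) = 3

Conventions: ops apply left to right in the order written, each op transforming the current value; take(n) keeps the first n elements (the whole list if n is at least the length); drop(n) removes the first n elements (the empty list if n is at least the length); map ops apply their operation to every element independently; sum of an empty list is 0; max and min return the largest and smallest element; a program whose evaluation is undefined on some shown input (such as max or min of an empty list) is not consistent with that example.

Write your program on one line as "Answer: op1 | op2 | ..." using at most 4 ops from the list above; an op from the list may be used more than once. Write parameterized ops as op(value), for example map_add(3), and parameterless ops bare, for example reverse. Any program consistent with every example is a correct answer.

map_mul(-4) | drop(4) | map_mul(-6) | len

Check, running the answer program on each example:
  [-27, 18, -22, -14, -38, 22] -> [108, -72, 88, 56, 152, -88] -> [152, -88] -> [-912, 528] -> 2
  [-17, -48, 2, -18, 49, 0, 39, -25, -49, 41] -> [68, 192, -8, 72, -196, 0, -156, 100, 196, -164] -> [-196, 0, -156, 100, 196, -164] -> [1176, 0, 936, -600, -1176, 984] -> 6
  [42, 11, 7] -> [-168, -44, -28] -> [] -> [] -> 0
  [-13, -13, -47, -33, -24, 21, -4, 48, 26] -> [52, 52, 188, 132, 96, -84, 16, -192, -104] -> [96, -84, 16, -192, -104] -> [-576, 504, -96, 1152, 624] -> 5
  [-22, 42, 50, -50, -22, 19, 30] -> [88, -168, -200, 200, 88, -76, -120] -> [88, -76, -120] -> [-528, 456, 720] -> 3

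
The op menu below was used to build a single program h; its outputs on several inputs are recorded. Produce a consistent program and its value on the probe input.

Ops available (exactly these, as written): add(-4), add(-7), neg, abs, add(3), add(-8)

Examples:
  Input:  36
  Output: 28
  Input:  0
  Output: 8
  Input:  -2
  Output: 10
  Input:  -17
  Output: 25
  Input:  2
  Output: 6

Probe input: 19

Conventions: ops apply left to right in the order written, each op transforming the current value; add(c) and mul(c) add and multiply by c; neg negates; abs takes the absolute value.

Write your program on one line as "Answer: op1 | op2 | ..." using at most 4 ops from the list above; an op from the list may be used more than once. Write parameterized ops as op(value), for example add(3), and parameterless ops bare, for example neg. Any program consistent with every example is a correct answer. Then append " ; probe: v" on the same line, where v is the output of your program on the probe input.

add(-8) | neg | abs ; probe: 11

Check, running the answer program on each example:
  36 -> 28 -> -28 -> 28
  0 -> -8 -> 8 -> 8
  -2 -> -10 -> 10 -> 10
  -17 -> -25 -> 25 -> 25
  2 -> -6 -> 6 -> 6
  probe: 19 -> 11 -> -11 -> 11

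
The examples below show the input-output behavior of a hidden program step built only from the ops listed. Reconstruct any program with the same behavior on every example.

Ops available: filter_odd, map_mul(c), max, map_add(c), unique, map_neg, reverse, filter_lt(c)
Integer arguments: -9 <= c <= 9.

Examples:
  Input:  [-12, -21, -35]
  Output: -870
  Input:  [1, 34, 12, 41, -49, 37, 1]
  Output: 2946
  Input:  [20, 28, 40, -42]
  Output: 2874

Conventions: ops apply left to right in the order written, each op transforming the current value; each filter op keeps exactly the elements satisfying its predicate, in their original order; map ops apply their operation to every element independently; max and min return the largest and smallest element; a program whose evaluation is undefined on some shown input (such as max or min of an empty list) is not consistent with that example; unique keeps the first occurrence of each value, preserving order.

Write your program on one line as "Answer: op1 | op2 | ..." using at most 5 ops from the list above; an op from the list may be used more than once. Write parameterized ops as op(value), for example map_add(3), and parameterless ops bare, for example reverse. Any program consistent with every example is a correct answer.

map_mul(-9) | map_mul(-8) | reverse | map_add(-6) | max

Check, running the answer program on each example:
  [-12, -21, -35] -> [108, 189, 315] -> [-864, -1512, -2520] -> [-2520, -1512, -864] -> [-2526, -1518, -870] -> -870
  [1, 34, 12, 41, -49, 37, 1] -> [-9, -306, -108, -369, 441, -333, -9] -> [72, 2448, 864, 2952, -3528, 2664, 72] -> [72, 2664, -3528, 2952, 864, 2448, 72] -> [66, 2658, -3534, 2946, 858, 2442, 66] -> 2946
  [20, 28, 40, -42] -> [-180, -252, -360, 378] -> [1440, 2016, 2880, -3024] -> [-3024, 2880, 2016, 1440] -> [-3030, 2874, 2010, 1434] -> 2874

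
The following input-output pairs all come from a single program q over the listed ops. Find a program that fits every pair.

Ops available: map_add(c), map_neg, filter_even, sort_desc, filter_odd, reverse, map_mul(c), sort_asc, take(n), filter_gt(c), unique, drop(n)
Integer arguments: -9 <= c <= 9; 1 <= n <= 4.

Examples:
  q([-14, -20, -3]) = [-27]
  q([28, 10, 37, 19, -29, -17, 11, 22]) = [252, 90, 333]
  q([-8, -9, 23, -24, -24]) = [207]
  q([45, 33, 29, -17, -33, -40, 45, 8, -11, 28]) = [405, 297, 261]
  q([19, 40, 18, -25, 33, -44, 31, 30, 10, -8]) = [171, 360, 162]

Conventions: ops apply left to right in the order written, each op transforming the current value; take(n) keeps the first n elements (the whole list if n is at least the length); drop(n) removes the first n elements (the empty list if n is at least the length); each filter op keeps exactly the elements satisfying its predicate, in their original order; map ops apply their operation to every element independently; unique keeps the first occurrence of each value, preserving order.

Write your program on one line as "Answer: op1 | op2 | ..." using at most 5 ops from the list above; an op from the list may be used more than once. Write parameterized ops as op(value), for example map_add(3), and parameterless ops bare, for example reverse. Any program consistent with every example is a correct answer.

take(3) | filter_gt(-4) | map_mul(-3) | map_neg | map_mul(3)

Check, running the answer program on each example:
  [-14, -20, -3] -> [-14, -20, -3] -> [-3] -> [9] -> [-9] -> [-27]
  [28, 10, 37, 19, -29, -17, 11, 22] -> [28, 10, 37] -> [28, 10, 37] -> [-84, -30, -111] -> [84, 30, 111] -> [252, 90, 333]
  [-8, -9, 23, -24, -24] -> [-8, -9, 23] -> [23] -> [-69] -> [69] -> [207]
  [45, 33, 29, -17, -33, -40, 45, 8, -11, 28] -> [45, 33, 29] -> [45, 33, 29] -> [-135, -99, -87] -> [135, 99, 87] -> [405, 297, 261]
  [19, 40, 18, -25, 33, -44, 31, 30, 10, -8] -> [19, 40, 18] -> [19, 40, 18] -> [-57, -120, -54] -> [57, 120, 54] -> [171, 360, 162]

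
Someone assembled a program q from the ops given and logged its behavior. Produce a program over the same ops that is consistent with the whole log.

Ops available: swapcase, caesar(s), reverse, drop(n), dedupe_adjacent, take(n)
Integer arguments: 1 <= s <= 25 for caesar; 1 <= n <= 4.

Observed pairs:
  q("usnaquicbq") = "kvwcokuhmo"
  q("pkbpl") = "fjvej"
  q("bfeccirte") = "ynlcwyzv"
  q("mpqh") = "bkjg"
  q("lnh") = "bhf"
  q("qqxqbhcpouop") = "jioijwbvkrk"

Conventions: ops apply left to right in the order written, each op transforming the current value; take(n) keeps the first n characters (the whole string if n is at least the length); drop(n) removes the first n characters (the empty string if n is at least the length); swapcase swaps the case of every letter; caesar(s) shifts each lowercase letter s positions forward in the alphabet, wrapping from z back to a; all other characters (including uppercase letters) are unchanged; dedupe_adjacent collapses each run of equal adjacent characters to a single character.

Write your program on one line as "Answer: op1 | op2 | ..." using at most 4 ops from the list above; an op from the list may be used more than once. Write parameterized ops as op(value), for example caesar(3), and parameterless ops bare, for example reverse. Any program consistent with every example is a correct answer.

reverse | dedupe_adjacent | caesar(20)

Check, running the answer program on each example:
  "usnaquicbq" -> "qbciuqansu" -> "qbciuqansu" -> "kvwcokuhmo"
  "pkbpl" -> "lpbkp" -> "lpbkp" -> "fjvej"
  "bfeccirte" -> "etriccefb" -> "etricefb" -> "ynlcwyzv"
  "mpqh" -> "hqpm" -> "hqpm" -> "bkjg"
  "lnh" -> "hnl" -> "hnl" -> "bhf"
  "qqxqbhcpouop" -> "pouopchbqxqq" -> "pouopchbqxq" -> "jioijwbvkrk"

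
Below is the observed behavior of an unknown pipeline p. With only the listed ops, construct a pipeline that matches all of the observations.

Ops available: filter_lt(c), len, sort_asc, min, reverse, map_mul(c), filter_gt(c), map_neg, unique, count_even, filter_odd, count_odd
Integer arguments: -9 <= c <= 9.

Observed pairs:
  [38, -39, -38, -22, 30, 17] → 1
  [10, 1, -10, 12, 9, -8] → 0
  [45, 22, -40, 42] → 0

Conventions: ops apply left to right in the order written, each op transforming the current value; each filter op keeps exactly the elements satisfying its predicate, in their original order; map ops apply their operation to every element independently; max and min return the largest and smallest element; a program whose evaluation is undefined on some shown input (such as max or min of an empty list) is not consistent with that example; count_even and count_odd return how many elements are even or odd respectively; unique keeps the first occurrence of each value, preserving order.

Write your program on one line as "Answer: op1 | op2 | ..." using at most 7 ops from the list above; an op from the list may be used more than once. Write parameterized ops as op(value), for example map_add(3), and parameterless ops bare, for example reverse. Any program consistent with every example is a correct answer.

map_neg | map_mul(-9) | filter_odd | map_neg | filter_gt(-3) | count_odd

Check, running the answer program on each example:
  [38, -39, -38, -22, 30, 17] -> [-38, 39, 38, 22, -30, -17] -> [342, -351, -342, -198, 270, 153] -> [-351, 153] -> [351, -153] -> [351] -> 1
  [10, 1, -10, 12, 9, -8] -> [-10, -1, 10, -12, -9, 8] -> [90, 9, -90, 108, 81, -72] -> [9, 81] -> [-9, -81] -> [] -> 0
  [45, 22, -40, 42] -> [-45, -22, 40, -42] -> [405, 198, -360, 378] -> [405] -> [-405] -> [] -> 0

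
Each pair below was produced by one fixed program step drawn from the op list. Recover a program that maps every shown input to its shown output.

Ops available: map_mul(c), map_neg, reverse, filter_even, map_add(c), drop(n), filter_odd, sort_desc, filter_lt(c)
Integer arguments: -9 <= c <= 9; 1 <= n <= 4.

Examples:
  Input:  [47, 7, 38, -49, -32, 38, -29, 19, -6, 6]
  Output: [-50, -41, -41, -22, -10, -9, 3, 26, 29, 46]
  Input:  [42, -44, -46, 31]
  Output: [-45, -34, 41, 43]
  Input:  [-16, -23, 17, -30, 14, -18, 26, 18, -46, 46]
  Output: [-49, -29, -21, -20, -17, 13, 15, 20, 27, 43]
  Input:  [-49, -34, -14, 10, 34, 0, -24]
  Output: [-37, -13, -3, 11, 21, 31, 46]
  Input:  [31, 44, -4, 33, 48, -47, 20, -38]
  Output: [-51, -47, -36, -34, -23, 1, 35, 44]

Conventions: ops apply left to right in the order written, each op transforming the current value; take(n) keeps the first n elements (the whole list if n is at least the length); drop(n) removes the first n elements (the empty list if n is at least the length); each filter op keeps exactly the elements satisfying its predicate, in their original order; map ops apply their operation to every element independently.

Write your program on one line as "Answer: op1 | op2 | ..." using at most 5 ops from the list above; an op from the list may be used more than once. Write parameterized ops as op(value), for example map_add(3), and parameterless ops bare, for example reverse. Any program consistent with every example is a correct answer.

reverse | sort_desc | map_add(3) | map_neg

Check, running the answer program on each example:
  [47, 7, 38, -49, -32, 38, -29, 19, -6, 6] -> [6, -6, 19, -29, 38, -32, -49, 38, 7, 47] -> [47, 38, 38, 19, 7, 6, -6, -29, -32, -49] -> [50, 41, 41, 22, 10, 9, -3, -26, -29, -46] -> [-50, -41, -41, -22, -10, -9, 3, 26, 29, 46]
  [42, -44, -46, 31] -> [31, -46, -44, 42] -> [42, 31, -44, -46] -> [45, 34, -41, -43] -> [-45, -34, 41, 43]
  [-16, -23, 17, -30, 14, -18, 26, 18, -46, 46] -> [46, -46, 18, 26, -18, 14, -30, 17, -23, -16] -> [46, 26, 18, 17, 14, -16, -18, -23, -30, -46] -> [49, 29, 21, 20, 17, -13, -15, -20, -27, -43] -> [-49, -29, -21, -20, -17, 13, 15, 20, 27, 43]
  [-49, -34, -14, 10, 34, 0, -24] -> [-24, 0, 34, 10, -14, -34, -49] -> [34, 10, 0, -14, -24, -34, -49] -> [37, 13, 3, -11, -21, -31, -46] -> [-37, -13, -3, 11, 21, 31, 46]
  [31, 44, -4, 33, 48, -47, 20, -38] -> [-38, 20, -47, 48, 33, -4, 44, 31] -> [48, 44, 33, 31, 20, -4, -38, -47] -> [51, 47, 36, 34, 23, -1, -35, -44] -> [-51, -47, -36, -34, -23, 1, 35, 44]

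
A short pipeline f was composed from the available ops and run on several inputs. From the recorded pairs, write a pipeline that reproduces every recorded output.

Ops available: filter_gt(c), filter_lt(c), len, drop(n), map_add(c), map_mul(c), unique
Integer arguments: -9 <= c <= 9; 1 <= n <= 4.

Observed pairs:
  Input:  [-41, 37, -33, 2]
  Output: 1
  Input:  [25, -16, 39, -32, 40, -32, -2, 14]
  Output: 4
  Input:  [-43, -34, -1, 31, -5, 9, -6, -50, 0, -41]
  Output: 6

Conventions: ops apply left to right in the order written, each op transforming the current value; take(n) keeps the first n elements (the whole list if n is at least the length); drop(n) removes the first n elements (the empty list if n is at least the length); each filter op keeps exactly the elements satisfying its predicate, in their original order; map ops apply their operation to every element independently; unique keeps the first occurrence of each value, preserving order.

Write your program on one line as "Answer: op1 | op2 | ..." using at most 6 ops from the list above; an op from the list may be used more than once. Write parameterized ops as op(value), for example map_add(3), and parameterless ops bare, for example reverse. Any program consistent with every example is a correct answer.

map_mul(6) | drop(1) | map_mul(4) | map_mul(9) | filter_lt(-4) | len

Check, running the answer program on each example:
  [-41, 37, -33, 2] -> [-246, 222, -198, 12] -> [222, -198, 12] -> [888, -792, 48] -> [7992, -7128, 432] -> [-7128] -> 1
  [25, -16, 39, -32, 40, -32, -2, 14] -> [150, -96, 234, -192, 240, -192, -12, 84] -> [-96, 234, -192, 240, -192, -12, 84] -> [-384, 936, -768, 960, -768, -48, 336] -> [-3456, 8424, -6912, 8640, -6912, -432, 3024] -> [-3456, -6912, -6912, -432] -> 4
  [-43, -34, -1, 31, -5, 9, -6, -50, 0, -41] -> [-258, -204, -6, 186, -30, 54, -36, -300, 0, -246] -> [-204, -6, 186, -30, 54, -36, -300, 0, -246] -> [-816, -24, 744, -120, 216, -144, -1200, 0, -984] -> [-7344, -216, 6696, -1080, 1944, -1296, -10800, 0, -8856] -> [-7344, -216, -1080, -1296, -10800, -8856] -> 6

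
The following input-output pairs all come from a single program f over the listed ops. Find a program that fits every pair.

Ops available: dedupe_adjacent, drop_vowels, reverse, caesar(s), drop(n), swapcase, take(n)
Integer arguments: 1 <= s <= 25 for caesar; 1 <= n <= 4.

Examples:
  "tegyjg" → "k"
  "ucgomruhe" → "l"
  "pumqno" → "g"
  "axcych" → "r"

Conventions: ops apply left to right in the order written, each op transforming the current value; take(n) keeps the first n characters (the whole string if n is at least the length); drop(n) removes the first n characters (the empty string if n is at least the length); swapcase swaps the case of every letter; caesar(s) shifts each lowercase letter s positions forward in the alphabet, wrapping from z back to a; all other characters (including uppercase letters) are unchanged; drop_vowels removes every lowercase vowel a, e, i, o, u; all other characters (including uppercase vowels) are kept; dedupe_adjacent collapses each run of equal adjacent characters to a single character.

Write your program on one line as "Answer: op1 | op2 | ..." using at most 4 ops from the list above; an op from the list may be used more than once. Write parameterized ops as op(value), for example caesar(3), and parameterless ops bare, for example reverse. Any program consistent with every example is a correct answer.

caesar(18) | caesar(25) | take(2) | take(1)

Check, running the answer program on each example:
  "tegyjg" -> "lwyqby" -> "kvxpax" -> "kv" -> "k"
  "ucgomruhe" -> "muygejmzw" -> "ltxfdilyv" -> "lt" -> "l"
  "pumqno" -> "hmeifg" -> "gldhef" -> "gl" -> "g"
  "axcych" -> "spuquz" -> "rotpty" -> "ro" -> "r"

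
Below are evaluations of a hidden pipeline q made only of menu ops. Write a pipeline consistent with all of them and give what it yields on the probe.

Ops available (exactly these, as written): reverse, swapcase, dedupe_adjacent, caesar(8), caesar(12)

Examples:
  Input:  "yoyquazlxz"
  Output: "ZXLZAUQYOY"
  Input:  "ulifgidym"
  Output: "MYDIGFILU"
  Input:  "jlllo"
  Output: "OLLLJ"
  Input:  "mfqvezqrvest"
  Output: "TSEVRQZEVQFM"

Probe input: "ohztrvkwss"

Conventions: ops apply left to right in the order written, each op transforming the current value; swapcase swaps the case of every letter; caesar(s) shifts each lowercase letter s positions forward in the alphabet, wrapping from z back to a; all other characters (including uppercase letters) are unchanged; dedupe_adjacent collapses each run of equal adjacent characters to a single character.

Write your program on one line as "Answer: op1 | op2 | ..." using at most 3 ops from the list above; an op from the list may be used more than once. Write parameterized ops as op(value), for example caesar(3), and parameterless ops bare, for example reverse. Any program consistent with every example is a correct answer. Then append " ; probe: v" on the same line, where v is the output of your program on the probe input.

swapcase | reverse ; probe: "SSWKVRTZHO"

Check, running the answer program on each example:
  "yoyquazlxz" -> "YOYQUAZLXZ" -> "ZXLZAUQYOY"
  "ulifgidym" -> "ULIFGIDYM" -> "MYDIGFILU"
  "jlllo" -> "JLLLO" -> "OLLLJ"
  "mfqvezqrvest" -> "MFQVEZQRVEST" -> "TSEVRQZEVQFM"
  probe: "ohztrvkwss" -> "OHZTRVKWSS" -> "SSWKVRTZHO"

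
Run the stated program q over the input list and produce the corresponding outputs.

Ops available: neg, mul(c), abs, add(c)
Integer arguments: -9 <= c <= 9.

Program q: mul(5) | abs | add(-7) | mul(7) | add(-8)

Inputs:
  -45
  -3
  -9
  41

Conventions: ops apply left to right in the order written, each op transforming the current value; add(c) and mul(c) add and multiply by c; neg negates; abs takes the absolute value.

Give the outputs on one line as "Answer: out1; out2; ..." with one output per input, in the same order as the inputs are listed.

Execution, op by op:
  -45 -> -225 -> 225 -> 218 -> 1526 -> 1518
  -3 -> -15 -> 15 -> 8 -> 56 -> 48
  -9 -> -45 -> 45 -> 38 -> 266 -> 258
  41 -> 205 -> 205 -> 198 -> 1386 -> 1378

1518; 48; 258; 1378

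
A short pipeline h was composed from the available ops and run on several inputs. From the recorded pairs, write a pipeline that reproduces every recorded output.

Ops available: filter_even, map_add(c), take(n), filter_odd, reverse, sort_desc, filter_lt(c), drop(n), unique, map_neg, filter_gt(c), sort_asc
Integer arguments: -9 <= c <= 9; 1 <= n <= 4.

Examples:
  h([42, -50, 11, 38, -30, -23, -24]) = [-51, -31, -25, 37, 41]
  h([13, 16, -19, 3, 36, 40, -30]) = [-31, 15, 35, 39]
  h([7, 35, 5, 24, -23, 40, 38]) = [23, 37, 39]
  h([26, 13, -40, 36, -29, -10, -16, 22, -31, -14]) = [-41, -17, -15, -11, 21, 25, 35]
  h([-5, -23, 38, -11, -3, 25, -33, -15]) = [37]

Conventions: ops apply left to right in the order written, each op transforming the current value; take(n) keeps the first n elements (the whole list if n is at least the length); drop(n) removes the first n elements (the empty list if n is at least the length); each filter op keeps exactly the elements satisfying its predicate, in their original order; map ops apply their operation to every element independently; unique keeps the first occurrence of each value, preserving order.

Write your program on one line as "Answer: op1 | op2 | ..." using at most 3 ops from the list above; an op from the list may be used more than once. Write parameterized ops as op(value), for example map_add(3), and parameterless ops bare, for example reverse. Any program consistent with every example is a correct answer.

sort_asc | filter_even | map_add(-1)

Check, running the answer program on each example:
  [42, -50, 11, 38, -30, -23, -24] -> [-50, -30, -24, -23, 11, 38, 42] -> [-50, -30, -24, 38, 42] -> [-51, -31, -25, 37, 41]
  [13, 16, -19, 3, 36, 40, -30] -> [-30, -19, 3, 13, 16, 36, 40] -> [-30, 16, 36, 40] -> [-31, 15, 35, 39]
  [7, 35, 5, 24, -23, 40, 38] -> [-23, 5, 7, 24, 35, 38, 40] -> [24, 38, 40] -> [23, 37, 39]
  [26, 13, -40, 36, -29, -10, -16, 22, -31, -14] -> [-40, -31, -29, -16, -14, -10, 13, 22, 26, 36] -> [-40, -16, -14, -10, 22, 26, 36] -> [-41, -17, -15, -11, 21, 25, 35]
  [-5, -23, 38, -11, -3, 25, -33, -15] -> [-33, -23, -15, -11, -5, -3, 25, 38] -> [38] -> [37]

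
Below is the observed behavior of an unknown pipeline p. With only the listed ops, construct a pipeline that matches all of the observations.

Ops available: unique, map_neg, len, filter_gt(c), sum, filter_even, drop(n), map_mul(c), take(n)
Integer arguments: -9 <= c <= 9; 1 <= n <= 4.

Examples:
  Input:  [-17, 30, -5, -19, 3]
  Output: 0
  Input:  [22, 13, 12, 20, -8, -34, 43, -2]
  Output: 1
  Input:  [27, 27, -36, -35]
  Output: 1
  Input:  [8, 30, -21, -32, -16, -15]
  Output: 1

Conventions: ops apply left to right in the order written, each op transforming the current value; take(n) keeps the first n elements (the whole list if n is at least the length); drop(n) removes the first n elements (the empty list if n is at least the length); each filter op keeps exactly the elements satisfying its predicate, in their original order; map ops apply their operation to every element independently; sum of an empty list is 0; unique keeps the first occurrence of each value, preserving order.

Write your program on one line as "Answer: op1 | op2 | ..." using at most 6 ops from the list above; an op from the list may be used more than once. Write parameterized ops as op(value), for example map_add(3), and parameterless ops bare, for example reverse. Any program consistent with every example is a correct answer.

unique | map_mul(5) | take(1) | filter_gt(1) | len

Check, running the answer program on each example:
  [-17, 30, -5, -19, 3] -> [-17, 30, -5, -19, 3] -> [-85, 150, -25, -95, 15] -> [-85] -> [] -> 0
  [22, 13, 12, 20, -8, -34, 43, -2] -> [22, 13, 12, 20, -8, -34, 43, -2] -> [110, 65, 60, 100, -40, -170, 215, -10] -> [110] -> [110] -> 1
  [27, 27, -36, -35] -> [27, -36, -35] -> [135, -180, -175] -> [135] -> [135] -> 1
  [8, 30, -21, -32, -16, -15] -> [8, 30, -21, -32, -16, -15] -> [40, 150, -105, -160, -80, -75] -> [40] -> [40] -> 1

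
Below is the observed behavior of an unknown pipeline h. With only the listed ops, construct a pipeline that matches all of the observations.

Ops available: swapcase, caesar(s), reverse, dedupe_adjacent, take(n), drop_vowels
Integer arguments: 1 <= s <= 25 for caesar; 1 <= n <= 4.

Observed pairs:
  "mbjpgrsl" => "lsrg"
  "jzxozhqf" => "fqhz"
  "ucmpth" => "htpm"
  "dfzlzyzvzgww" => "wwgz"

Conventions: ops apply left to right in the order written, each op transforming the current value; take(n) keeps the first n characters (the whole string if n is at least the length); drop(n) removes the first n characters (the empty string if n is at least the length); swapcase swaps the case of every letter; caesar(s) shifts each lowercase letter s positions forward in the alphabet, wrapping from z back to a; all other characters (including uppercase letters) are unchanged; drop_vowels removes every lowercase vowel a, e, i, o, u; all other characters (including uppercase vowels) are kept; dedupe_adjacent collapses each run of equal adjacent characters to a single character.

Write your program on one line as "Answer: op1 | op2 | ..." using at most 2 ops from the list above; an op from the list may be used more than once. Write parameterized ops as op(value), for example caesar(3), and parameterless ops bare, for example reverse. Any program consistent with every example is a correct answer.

reverse | take(4)

Check, running the answer program on each example:
  "mbjpgrsl" -> "lsrgpjbm" -> "lsrg"
  "jzxozhqf" -> "fqhzoxzj" -> "fqhz"
  "ucmpth" -> "htpmcu" -> "htpm"
  "dfzlzyzvzgww" -> "wwgzvzyzlzfd" -> "wwgz"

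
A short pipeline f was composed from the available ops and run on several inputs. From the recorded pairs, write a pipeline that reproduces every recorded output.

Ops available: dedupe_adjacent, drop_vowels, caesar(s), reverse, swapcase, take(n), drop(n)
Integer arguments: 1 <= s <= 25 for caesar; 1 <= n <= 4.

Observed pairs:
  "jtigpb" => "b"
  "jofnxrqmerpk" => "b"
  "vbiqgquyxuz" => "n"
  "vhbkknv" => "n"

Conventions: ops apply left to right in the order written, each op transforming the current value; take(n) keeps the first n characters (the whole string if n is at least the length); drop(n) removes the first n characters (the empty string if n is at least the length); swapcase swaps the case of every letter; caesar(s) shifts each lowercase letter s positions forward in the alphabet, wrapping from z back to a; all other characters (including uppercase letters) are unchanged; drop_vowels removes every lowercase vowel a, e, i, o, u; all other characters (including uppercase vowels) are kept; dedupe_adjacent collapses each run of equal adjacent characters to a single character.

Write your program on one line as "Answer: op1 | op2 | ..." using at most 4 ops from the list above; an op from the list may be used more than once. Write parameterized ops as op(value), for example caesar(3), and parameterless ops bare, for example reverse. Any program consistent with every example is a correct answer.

dedupe_adjacent | take(1) | caesar(18)

Check, running the answer program on each example:
  "jtigpb" -> "jtigpb" -> "j" -> "b"
  "jofnxrqmerpk" -> "jofnxrqmerpk" -> "j" -> "b"
  "vbiqgquyxuz" -> "vbiqgquyxuz" -> "v" -> "n"
  "vhbkknv" -> "vhbknv" -> "v" -> "n"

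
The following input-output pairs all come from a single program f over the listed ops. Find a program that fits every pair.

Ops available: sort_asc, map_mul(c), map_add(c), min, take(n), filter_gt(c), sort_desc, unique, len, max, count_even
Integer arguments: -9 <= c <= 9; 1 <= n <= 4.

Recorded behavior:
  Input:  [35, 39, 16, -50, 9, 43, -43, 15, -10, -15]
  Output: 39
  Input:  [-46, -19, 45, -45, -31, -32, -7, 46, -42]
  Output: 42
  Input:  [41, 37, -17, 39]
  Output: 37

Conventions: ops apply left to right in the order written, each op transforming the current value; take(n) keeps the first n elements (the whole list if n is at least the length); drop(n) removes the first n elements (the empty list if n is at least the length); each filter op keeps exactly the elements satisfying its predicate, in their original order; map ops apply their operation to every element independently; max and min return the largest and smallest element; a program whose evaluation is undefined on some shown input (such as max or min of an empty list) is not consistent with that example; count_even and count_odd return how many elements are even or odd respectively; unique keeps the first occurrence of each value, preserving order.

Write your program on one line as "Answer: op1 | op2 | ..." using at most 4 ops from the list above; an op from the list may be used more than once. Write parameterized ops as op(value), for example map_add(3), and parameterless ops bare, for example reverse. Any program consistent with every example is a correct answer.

filter_gt(2) | map_add(-4) | sort_desc | max

Check, running the answer program on each example:
  [35, 39, 16, -50, 9, 43, -43, 15, -10, -15] -> [35, 39, 16, 9, 43, 15] -> [31, 35, 12, 5, 39, 11] -> [39, 35, 31, 12, 11, 5] -> 39
  [-46, -19, 45, -45, -31, -32, -7, 46, -42] -> [45, 46] -> [41, 42] -> [42, 41] -> 42
  [41, 37, -17, 39] -> [41, 37, 39] -> [37, 33, 35] -> [37, 35, 33] -> 37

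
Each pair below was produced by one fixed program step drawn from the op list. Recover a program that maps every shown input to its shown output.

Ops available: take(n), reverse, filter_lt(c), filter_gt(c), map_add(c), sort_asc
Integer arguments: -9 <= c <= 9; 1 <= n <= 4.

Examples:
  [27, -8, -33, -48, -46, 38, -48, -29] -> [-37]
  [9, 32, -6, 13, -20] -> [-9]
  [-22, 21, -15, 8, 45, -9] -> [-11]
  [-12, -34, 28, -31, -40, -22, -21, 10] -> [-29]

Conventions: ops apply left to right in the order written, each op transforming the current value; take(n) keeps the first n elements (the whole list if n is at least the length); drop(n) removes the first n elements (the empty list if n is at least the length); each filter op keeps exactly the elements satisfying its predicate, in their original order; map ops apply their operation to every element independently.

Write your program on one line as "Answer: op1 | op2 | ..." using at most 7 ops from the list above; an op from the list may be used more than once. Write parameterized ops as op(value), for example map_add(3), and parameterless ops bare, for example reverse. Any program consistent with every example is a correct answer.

filter_lt(9) | map_add(8) | map_add(3) | reverse | sort_asc | take(1)

Check, running the answer program on each example:
  [27, -8, -33, -48, -46, 38, -48, -29] -> [-8, -33, -48, -46, -48, -29] -> [0, -25, -40, -38, -40, -21] -> [3, -22, -37, -35, -37, -18] -> [-18, -37, -35, -37, -22, 3] -> [-37, -37, -35, -22, -18, 3] -> [-37]
  [9, 32, -6, 13, -20] -> [-6, -20] -> [2, -12] -> [5, -9] -> [-9, 5] -> [-9, 5] -> [-9]
  [-22, 21, -15, 8, 45, -9] -> [-22, -15, 8, -9] -> [-14, -7, 16, -1] -> [-11, -4, 19, 2] -> [2, 19, -4, -11] -> [-11, -4, 2, 19] -> [-11]
  [-12, -34, 28, -31, -40, -22, -21, 10] -> [-12, -34, -31, -40, -22, -21] -> [-4, -26, -23, -32, -14, -13] -> [-1, -23, -20, -29, -11, -10] -> [-10, -11, -29, -20, -23, -1] -> [-29, -23, -20, -11, -10, -1] -> [-29]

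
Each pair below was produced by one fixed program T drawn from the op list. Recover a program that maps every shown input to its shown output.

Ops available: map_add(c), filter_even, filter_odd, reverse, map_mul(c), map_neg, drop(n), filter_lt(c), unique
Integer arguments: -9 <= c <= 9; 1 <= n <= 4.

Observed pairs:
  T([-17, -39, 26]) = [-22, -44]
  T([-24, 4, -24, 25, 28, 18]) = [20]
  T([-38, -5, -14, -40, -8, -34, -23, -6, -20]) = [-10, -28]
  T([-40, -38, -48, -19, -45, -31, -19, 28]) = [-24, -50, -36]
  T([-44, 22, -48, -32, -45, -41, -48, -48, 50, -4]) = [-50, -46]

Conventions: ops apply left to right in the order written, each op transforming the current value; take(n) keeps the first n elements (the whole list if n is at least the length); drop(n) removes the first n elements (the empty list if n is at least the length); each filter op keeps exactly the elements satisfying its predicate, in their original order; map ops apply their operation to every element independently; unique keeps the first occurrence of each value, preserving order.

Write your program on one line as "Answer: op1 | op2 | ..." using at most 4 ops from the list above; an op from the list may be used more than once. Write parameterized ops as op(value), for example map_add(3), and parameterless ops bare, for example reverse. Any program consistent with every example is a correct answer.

unique | filter_odd | map_add(-5)

Check, running the answer program on each example:
  [-17, -39, 26] -> [-17, -39, 26] -> [-17, -39] -> [-22, -44]
  [-24, 4, -24, 25, 28, 18] -> [-24, 4, 25, 28, 18] -> [25] -> [20]
  [-38, -5, -14, -40, -8, -34, -23, -6, -20] -> [-38, -5, -14, -40, -8, -34, -23, -6, -20] -> [-5, -23] -> [-10, -28]
  [-40, -38, -48, -19, -45, -31, -19, 28] -> [-40, -38, -48, -19, -45, -31, 28] -> [-19, -45, -31] -> [-24, -50, -36]
  [-44, 22, -48, -32, -45, -41, -48, -48, 50, -4] -> [-44, 22, -48, -32, -45, -41, 50, -4] -> [-45, -41] -> [-50, -46]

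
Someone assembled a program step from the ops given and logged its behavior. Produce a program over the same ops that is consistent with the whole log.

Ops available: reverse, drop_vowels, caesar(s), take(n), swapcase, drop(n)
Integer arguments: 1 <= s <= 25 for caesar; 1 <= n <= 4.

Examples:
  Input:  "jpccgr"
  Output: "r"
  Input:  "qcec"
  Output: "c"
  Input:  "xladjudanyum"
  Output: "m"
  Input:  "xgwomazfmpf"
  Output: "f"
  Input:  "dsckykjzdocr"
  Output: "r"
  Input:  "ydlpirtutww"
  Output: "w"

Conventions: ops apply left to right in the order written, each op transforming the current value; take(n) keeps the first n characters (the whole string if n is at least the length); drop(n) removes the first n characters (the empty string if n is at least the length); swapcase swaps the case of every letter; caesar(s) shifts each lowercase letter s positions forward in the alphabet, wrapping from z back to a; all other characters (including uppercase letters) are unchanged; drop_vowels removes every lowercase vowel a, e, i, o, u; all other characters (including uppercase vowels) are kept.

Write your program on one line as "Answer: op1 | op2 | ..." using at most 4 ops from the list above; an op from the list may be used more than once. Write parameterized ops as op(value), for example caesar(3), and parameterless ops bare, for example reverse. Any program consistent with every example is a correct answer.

reverse | take(2) | take(1)

Check, running the answer program on each example:
  "jpccgr" -> "rgccpj" -> "rg" -> "r"
  "qcec" -> "cecq" -> "ce" -> "c"
  "xladjudanyum" -> "muynadujdalx" -> "mu" -> "m"
  "xgwomazfmpf" -> "fpmfzamowgx" -> "fp" -> "f"
  "dsckykjzdocr" -> "rcodzjkykcsd" -> "rc" -> "r"
  "ydlpirtutww" -> "wwtutripldy" -> "ww" -> "w"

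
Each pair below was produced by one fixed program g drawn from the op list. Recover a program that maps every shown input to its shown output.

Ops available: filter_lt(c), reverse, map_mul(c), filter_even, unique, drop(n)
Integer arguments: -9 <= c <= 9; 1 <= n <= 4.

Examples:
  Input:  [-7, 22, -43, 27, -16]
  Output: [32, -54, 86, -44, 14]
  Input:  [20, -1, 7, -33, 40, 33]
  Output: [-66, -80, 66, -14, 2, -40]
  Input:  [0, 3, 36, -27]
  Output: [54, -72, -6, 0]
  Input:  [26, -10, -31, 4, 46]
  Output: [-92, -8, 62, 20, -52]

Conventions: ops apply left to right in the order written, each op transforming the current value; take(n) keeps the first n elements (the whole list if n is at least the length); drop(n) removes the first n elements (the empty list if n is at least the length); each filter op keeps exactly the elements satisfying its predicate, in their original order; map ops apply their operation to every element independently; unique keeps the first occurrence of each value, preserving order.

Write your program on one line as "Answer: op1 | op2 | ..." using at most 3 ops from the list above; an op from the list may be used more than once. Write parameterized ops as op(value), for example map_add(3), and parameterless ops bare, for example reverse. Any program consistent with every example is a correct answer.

reverse | map_mul(-1) | map_mul(2)

Check, running the answer program on each example:
  [-7, 22, -43, 27, -16] -> [-16, 27, -43, 22, -7] -> [16, -27, 43, -22, 7] -> [32, -54, 86, -44, 14]
  [20, -1, 7, -33, 40, 33] -> [33, 40, -33, 7, -1, 20] -> [-33, -40, 33, -7, 1, -20] -> [-66, -80, 66, -14, 2, -40]
  [0, 3, 36, -27] -> [-27, 36, 3, 0] -> [27, -36, -3, 0] -> [54, -72, -6, 0]
  [26, -10, -31, 4, 46] -> [46, 4, -31, -10, 26] -> [-46, -4, 31, 10, -26] -> [-92, -8, 62, 20, -52]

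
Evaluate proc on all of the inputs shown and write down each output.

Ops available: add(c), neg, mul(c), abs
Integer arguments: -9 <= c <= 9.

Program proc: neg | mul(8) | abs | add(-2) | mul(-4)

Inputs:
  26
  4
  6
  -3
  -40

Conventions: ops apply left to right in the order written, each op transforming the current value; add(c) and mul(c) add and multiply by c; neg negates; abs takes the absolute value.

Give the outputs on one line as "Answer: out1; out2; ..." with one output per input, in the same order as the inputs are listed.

-824; -120; -184; -88; -1272

Execution, op by op:
  26 -> -26 -> -208 -> 208 -> 206 -> -824
  4 -> -4 -> -32 -> 32 -> 30 -> -120
  6 -> -6 -> -48 -> 48 -> 46 -> -184
  -3 -> 3 -> 24 -> 24 -> 22 -> -88
  -40 -> 40 -> 320 -> 320 -> 318 -> -1272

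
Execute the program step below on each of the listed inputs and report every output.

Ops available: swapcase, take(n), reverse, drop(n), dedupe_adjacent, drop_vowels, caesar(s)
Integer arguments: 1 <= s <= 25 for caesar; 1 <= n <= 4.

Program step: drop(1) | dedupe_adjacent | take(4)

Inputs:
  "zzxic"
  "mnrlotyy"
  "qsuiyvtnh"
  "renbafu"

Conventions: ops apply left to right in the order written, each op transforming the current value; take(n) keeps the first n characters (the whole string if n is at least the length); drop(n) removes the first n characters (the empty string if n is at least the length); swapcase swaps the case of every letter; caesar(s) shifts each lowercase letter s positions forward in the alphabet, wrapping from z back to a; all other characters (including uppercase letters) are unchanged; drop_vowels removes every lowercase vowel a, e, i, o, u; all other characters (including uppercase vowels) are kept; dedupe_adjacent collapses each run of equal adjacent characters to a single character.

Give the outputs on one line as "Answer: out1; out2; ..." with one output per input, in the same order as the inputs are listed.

"zxic"; "nrlo"; "suiy"; "enba"

Execution, op by op:
  "zzxic" -> "zxic" -> "zxic" -> "zxic"
  "mnrlotyy" -> "nrlotyy" -> "nrloty" -> "nrlo"
  "qsuiyvtnh" -> "suiyvtnh" -> "suiyvtnh" -> "suiy"
  "renbafu" -> "enbafu" -> "enbafu" -> "enba"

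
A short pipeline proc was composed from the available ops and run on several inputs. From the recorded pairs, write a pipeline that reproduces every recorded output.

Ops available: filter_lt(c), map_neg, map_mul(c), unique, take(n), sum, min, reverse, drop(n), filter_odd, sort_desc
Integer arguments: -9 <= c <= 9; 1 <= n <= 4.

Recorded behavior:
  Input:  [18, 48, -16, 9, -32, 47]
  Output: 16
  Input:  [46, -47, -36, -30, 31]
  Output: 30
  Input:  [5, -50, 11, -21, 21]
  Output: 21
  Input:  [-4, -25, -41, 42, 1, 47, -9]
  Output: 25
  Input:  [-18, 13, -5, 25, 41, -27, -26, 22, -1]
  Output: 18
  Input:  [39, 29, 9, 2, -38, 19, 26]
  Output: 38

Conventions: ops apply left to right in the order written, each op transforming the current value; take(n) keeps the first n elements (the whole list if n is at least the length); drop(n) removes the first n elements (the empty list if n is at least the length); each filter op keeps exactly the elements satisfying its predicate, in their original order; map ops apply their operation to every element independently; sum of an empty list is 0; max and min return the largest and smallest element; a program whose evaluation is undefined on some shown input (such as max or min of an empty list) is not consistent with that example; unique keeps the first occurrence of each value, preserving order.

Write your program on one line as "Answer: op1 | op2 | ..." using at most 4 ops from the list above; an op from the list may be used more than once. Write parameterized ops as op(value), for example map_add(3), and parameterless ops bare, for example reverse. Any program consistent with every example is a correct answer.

filter_lt(-9) | map_neg | min

Check, running the answer program on each example:
  [18, 48, -16, 9, -32, 47] -> [-16, -32] -> [16, 32] -> 16
  [46, -47, -36, -30, 31] -> [-47, -36, -30] -> [47, 36, 30] -> 30
  [5, -50, 11, -21, 21] -> [-50, -21] -> [50, 21] -> 21
  [-4, -25, -41, 42, 1, 47, -9] -> [-25, -41] -> [25, 41] -> 25
  [-18, 13, -5, 25, 41, -27, -26, 22, -1] -> [-18, -27, -26] -> [18, 27, 26] -> 18
  [39, 29, 9, 2, -38, 19, 26] -> [-38] -> [38] -> 38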